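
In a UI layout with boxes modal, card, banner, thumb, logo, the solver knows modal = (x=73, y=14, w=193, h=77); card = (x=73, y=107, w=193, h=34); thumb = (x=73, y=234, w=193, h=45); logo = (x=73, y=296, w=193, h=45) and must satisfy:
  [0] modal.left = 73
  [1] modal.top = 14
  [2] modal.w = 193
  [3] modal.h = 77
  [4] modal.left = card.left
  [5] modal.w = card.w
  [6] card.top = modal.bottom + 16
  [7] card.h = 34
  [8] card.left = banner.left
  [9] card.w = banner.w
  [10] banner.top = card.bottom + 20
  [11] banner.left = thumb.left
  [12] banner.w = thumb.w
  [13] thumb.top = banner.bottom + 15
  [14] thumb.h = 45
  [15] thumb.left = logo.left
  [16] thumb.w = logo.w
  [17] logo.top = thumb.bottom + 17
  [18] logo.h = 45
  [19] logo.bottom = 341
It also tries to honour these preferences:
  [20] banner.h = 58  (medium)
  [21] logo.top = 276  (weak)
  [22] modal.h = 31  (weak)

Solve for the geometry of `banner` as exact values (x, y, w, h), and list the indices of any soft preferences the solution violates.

1. banner.x = 73  [card.left = banner.left]
2. banner.w = 193  [card.w = banner.w]
3. banner.y = 161  [banner.top = card.bottom + 20]
4. banner.h = 58  [thumb.top = banner.bottom + 15]

banner = (x=73, y=161, w=193, h=58)
violated soft preferences: 21, 22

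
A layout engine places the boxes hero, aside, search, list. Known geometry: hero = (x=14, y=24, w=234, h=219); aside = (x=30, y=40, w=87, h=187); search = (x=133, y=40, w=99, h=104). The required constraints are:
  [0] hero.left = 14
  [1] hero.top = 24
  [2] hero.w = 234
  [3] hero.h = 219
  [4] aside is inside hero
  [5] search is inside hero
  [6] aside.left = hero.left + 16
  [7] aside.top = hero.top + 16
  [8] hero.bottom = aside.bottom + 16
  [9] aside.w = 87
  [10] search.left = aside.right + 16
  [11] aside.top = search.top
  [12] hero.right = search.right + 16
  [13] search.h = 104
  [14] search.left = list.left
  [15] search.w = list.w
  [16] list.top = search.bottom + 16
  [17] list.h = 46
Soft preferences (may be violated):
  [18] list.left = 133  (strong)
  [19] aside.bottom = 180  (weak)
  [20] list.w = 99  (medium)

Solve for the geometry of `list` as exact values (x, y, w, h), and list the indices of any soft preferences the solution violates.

1. list.x = 133  [search.left = list.left]
2. list.w = 99  [search.w = list.w]
3. list.y = 160  [list.top = search.bottom + 16]
4. list.h = 46  [list.h = 46]

list = (x=133, y=160, w=99, h=46)
violated soft preferences: 19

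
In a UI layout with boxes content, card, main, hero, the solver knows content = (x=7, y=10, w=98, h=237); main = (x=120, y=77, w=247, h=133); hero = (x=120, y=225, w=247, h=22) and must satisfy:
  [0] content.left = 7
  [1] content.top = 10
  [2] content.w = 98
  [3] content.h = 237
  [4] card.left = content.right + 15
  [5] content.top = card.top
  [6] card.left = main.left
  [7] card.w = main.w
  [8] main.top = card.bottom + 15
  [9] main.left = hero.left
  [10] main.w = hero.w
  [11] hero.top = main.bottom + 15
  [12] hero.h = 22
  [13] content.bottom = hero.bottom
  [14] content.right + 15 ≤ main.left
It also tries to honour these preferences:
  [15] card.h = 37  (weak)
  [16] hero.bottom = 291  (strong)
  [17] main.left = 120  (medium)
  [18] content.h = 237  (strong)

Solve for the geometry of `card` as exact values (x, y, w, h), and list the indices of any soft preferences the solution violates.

1. card.x = 120  [card.left = content.right + 15]
2. card.y = 10  [content.top = card.top]
3. card.w = 247  [card.w = main.w]
4. card.h = 52  [main.top = card.bottom + 15]

card = (x=120, y=10, w=247, h=52)
violated soft preferences: 15, 16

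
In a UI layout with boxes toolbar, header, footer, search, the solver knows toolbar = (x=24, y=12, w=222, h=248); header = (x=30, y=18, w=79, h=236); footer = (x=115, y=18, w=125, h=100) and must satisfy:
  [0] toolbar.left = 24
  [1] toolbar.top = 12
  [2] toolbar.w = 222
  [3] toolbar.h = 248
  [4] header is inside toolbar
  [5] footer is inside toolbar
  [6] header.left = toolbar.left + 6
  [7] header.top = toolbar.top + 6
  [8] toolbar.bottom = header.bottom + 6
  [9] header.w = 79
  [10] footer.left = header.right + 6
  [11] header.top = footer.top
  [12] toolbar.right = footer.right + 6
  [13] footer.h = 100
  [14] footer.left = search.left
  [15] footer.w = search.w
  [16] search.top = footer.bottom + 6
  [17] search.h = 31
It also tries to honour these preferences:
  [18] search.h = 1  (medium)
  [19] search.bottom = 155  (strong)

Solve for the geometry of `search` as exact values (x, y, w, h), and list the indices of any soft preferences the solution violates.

search = (x=115, y=124, w=125, h=31)
violated soft preferences: 18

1. search.x = 115  [footer.left = search.left]
2. search.w = 125  [footer.w = search.w]
3. search.y = 124  [search.top = footer.bottom + 6]
4. search.h = 31  [search.h = 31]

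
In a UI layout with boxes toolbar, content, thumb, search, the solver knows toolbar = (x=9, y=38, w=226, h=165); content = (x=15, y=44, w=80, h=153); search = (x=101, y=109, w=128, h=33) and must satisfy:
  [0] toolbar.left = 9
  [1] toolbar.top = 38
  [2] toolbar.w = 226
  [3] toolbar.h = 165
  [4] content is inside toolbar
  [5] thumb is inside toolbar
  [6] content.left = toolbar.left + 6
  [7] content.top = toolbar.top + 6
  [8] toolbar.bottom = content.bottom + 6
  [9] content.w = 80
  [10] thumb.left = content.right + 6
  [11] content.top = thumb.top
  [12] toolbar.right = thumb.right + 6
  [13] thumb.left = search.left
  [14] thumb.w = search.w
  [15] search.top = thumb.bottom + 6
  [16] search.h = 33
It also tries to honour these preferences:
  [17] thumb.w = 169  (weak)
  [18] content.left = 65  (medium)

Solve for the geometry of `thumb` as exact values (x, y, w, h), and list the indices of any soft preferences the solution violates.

thumb = (x=101, y=44, w=128, h=59)
violated soft preferences: 17, 18

1. thumb.x = 101  [thumb.left = content.right + 6]
2. thumb.y = 44  [content.top = thumb.top]
3. thumb.w = 128  [toolbar.right = thumb.right + 6]
4. thumb.h = 59  [search.top = thumb.bottom + 6]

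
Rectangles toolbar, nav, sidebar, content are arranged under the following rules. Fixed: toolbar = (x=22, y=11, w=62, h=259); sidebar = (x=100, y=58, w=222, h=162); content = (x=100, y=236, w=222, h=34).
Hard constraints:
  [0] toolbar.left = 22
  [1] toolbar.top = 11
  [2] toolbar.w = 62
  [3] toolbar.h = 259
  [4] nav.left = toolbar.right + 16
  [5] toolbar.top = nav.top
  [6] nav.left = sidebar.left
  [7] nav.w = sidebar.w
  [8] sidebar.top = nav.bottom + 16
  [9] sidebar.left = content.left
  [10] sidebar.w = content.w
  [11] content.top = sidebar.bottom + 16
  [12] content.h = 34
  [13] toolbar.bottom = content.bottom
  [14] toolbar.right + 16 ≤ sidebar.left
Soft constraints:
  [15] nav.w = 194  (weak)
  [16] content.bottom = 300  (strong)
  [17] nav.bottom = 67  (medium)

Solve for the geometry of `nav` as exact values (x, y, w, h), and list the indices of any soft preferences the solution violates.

1. nav.x = 100  [nav.left = toolbar.right + 16]
2. nav.y = 11  [toolbar.top = nav.top]
3. nav.w = 222  [nav.w = sidebar.w]
4. nav.h = 31  [sidebar.top = nav.bottom + 16]

nav = (x=100, y=11, w=222, h=31)
violated soft preferences: 15, 16, 17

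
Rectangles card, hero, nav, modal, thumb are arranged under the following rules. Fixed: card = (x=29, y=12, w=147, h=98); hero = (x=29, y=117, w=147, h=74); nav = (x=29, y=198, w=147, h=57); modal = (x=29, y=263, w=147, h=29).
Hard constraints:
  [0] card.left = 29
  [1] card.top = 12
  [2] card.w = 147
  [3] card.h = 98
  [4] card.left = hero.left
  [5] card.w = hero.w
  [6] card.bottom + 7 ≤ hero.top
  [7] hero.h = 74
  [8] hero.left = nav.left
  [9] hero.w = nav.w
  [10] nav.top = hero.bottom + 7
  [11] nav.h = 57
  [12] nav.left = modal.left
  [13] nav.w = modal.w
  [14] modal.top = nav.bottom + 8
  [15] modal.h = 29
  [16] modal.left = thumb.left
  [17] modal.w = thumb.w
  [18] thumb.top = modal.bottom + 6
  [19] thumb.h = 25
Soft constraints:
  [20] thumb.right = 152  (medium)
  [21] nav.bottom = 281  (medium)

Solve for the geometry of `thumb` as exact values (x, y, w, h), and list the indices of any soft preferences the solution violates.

thumb = (x=29, y=298, w=147, h=25)
violated soft preferences: 20, 21

1. thumb.x = 29  [modal.left = thumb.left]
2. thumb.w = 147  [modal.w = thumb.w]
3. thumb.y = 298  [thumb.top = modal.bottom + 6]
4. thumb.h = 25  [thumb.h = 25]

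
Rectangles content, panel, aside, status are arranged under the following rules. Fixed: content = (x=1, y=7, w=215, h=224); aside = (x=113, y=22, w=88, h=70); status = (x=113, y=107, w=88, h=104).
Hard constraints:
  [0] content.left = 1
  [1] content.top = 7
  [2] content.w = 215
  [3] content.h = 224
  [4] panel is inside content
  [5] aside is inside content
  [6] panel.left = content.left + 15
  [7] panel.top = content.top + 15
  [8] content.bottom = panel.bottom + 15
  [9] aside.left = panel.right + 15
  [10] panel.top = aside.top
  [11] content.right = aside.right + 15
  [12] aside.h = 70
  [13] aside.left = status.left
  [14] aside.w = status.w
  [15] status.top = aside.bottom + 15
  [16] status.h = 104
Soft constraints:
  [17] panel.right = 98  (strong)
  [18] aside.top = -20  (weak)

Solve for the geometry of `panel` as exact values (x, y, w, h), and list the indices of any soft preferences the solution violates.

panel = (x=16, y=22, w=82, h=194)
violated soft preferences: 18

1. panel.x = 16  [panel.left = content.left + 15]
2. panel.y = 22  [panel.top = content.top + 15]
3. panel.h = 194  [content.bottom = panel.bottom + 15]
4. panel.w = 82  [aside.left = panel.right + 15]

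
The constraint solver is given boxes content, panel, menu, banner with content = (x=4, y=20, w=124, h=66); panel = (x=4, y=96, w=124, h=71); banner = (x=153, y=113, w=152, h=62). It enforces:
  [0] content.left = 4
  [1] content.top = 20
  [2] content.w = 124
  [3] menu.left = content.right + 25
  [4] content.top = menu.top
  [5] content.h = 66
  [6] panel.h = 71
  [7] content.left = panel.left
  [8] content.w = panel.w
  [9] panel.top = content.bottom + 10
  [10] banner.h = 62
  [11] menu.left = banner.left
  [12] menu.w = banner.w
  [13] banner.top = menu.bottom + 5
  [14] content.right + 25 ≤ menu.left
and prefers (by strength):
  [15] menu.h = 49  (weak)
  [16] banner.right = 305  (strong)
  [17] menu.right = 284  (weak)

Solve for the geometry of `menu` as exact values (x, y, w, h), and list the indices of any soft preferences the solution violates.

1. menu.x = 153  [menu.left = content.right + 25]
2. menu.y = 20  [content.top = menu.top]
3. menu.w = 152  [menu.w = banner.w]
4. menu.h = 88  [banner.top = menu.bottom + 5]

menu = (x=153, y=20, w=152, h=88)
violated soft preferences: 15, 17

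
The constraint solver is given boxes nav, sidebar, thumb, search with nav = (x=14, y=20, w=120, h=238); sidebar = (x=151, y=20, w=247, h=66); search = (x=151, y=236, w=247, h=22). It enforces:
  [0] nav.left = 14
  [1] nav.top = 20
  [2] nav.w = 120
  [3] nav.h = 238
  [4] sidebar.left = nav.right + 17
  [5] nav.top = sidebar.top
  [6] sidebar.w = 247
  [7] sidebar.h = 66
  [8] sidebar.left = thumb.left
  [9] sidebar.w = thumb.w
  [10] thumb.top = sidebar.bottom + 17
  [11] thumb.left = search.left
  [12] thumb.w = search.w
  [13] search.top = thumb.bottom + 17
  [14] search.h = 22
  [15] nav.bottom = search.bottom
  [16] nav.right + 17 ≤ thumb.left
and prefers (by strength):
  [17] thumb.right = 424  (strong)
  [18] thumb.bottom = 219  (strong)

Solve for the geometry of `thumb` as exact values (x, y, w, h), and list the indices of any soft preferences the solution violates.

1. thumb.x = 151  [sidebar.left = thumb.left]
2. thumb.w = 247  [sidebar.w = thumb.w]
3. thumb.y = 103  [thumb.top = sidebar.bottom + 17]
4. thumb.h = 116  [search.top = thumb.bottom + 17]

thumb = (x=151, y=103, w=247, h=116)
violated soft preferences: 17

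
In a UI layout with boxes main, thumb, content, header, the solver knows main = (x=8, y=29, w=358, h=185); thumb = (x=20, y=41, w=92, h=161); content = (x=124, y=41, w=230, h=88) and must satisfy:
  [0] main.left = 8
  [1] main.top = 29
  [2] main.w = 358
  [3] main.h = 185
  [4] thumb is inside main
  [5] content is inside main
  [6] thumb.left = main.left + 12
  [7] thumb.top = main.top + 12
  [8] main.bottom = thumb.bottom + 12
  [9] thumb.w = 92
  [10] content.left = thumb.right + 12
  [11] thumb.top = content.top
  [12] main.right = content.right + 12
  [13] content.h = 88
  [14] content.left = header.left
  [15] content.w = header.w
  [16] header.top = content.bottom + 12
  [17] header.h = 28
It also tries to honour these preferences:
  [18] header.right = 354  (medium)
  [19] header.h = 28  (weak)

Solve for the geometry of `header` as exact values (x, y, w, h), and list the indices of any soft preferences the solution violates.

1. header.x = 124  [content.left = header.left]
2. header.w = 230  [content.w = header.w]
3. header.y = 141  [header.top = content.bottom + 12]
4. header.h = 28  [header.h = 28]

header = (x=124, y=141, w=230, h=28)
violated soft preferences: none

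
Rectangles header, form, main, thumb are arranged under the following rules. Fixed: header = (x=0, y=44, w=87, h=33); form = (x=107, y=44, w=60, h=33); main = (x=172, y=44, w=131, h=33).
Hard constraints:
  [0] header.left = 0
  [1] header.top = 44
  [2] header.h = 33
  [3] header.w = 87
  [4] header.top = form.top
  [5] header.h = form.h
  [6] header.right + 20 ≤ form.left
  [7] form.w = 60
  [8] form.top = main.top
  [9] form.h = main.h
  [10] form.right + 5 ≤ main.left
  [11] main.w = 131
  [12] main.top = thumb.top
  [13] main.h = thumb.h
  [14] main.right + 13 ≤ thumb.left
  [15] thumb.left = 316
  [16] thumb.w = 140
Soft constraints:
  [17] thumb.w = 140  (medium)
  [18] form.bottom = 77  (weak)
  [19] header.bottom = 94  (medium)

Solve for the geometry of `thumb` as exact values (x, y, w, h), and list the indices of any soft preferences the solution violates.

1. thumb.y = 44  [main.top = thumb.top]
2. thumb.h = 33  [main.h = thumb.h]
3. thumb.x = 316  [thumb.left = 316]
4. thumb.w = 140  [thumb.w = 140]

thumb = (x=316, y=44, w=140, h=33)
violated soft preferences: 19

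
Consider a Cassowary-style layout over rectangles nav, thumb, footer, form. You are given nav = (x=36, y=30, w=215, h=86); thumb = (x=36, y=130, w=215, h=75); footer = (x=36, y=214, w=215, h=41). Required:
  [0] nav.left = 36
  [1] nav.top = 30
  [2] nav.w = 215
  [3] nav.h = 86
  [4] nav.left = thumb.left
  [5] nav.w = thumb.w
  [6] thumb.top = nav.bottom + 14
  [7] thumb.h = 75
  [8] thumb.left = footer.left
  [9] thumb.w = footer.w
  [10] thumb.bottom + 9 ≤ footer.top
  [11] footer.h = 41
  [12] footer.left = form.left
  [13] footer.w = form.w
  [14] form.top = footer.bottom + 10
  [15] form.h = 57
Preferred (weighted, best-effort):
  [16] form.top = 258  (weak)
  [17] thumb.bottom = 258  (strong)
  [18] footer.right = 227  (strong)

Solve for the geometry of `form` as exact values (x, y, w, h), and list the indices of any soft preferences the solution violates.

1. form.x = 36  [footer.left = form.left]
2. form.w = 215  [footer.w = form.w]
3. form.y = 265  [form.top = footer.bottom + 10]
4. form.h = 57  [form.h = 57]

form = (x=36, y=265, w=215, h=57)
violated soft preferences: 16, 17, 18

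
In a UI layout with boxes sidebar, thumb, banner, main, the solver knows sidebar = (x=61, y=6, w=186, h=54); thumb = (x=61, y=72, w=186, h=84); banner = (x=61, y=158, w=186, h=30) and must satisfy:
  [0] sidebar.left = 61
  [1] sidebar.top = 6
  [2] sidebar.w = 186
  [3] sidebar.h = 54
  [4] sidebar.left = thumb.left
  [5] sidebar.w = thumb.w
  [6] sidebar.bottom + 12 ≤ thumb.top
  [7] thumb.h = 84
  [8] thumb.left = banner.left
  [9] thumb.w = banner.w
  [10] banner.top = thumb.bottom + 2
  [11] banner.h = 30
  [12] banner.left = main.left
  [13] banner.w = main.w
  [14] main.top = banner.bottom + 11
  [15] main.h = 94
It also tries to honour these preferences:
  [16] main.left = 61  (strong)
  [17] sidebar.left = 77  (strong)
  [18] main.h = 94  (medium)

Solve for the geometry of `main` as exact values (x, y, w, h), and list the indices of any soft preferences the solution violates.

1. main.x = 61  [banner.left = main.left]
2. main.w = 186  [banner.w = main.w]
3. main.y = 199  [main.top = banner.bottom + 11]
4. main.h = 94  [main.h = 94]

main = (x=61, y=199, w=186, h=94)
violated soft preferences: 17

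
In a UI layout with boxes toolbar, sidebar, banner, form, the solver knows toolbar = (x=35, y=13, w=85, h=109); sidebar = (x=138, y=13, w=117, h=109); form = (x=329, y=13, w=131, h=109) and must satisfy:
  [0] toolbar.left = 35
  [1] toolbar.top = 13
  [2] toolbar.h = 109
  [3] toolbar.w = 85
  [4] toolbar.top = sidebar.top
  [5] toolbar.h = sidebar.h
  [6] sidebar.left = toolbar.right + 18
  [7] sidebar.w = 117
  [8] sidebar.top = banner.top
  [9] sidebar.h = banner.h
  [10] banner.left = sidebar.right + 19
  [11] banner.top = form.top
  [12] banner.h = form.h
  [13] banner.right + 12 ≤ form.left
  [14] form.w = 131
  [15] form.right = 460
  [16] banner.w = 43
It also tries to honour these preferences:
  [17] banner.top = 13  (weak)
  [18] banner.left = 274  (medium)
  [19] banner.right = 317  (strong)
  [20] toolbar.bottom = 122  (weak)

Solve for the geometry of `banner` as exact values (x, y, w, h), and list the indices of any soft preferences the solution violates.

banner = (x=274, y=13, w=43, h=109)
violated soft preferences: none

1. banner.y = 13  [sidebar.top = banner.top]
2. banner.h = 109  [sidebar.h = banner.h]
3. banner.x = 274  [banner.left = sidebar.right + 19]
4. banner.w = 43  [banner.w = 43]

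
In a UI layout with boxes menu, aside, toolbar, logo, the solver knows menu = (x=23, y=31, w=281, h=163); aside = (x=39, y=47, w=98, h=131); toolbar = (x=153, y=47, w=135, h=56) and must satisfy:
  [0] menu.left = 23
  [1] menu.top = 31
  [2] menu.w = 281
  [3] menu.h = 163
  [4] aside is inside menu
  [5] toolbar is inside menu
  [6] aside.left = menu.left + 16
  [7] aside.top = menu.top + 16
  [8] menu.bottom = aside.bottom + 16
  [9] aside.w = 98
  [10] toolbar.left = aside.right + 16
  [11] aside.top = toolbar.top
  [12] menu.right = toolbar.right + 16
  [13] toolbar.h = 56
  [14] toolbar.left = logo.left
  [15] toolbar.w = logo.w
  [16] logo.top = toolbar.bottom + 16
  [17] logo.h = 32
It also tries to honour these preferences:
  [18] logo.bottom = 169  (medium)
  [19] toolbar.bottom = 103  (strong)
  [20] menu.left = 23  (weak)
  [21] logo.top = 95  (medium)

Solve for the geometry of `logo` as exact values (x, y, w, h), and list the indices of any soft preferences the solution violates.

logo = (x=153, y=119, w=135, h=32)
violated soft preferences: 18, 21

1. logo.x = 153  [toolbar.left = logo.left]
2. logo.w = 135  [toolbar.w = logo.w]
3. logo.y = 119  [logo.top = toolbar.bottom + 16]
4. logo.h = 32  [logo.h = 32]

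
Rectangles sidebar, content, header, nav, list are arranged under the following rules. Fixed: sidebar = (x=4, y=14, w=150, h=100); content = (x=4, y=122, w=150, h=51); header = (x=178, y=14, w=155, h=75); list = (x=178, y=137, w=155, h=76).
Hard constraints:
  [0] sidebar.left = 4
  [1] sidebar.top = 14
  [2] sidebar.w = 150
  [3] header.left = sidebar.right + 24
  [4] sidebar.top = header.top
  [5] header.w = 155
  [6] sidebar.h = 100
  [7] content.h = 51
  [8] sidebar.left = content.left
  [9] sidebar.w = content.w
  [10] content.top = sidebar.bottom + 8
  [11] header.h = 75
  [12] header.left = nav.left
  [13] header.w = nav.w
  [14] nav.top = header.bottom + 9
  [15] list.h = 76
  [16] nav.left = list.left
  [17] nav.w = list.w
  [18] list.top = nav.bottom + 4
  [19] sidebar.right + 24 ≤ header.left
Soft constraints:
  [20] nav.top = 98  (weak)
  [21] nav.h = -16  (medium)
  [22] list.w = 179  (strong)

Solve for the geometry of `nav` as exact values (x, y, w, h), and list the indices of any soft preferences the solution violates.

1. nav.x = 178  [header.left = nav.left]
2. nav.w = 155  [header.w = nav.w]
3. nav.y = 98  [nav.top = header.bottom + 9]
4. nav.h = 35  [list.top = nav.bottom + 4]

nav = (x=178, y=98, w=155, h=35)
violated soft preferences: 21, 22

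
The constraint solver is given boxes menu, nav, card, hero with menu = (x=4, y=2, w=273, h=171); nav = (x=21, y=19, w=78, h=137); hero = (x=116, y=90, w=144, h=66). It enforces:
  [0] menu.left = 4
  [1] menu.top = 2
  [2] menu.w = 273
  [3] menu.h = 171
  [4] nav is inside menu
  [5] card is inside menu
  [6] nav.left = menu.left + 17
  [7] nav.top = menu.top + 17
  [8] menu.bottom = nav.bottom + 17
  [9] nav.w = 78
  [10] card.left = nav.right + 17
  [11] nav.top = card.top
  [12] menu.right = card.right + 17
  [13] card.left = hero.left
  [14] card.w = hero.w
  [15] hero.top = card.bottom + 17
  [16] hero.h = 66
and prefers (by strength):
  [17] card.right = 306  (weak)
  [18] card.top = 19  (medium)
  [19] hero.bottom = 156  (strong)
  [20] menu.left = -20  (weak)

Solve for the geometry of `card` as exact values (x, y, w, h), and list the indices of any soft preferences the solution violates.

card = (x=116, y=19, w=144, h=54)
violated soft preferences: 17, 20

1. card.x = 116  [card.left = nav.right + 17]
2. card.y = 19  [nav.top = card.top]
3. card.w = 144  [menu.right = card.right + 17]
4. card.h = 54  [hero.top = card.bottom + 17]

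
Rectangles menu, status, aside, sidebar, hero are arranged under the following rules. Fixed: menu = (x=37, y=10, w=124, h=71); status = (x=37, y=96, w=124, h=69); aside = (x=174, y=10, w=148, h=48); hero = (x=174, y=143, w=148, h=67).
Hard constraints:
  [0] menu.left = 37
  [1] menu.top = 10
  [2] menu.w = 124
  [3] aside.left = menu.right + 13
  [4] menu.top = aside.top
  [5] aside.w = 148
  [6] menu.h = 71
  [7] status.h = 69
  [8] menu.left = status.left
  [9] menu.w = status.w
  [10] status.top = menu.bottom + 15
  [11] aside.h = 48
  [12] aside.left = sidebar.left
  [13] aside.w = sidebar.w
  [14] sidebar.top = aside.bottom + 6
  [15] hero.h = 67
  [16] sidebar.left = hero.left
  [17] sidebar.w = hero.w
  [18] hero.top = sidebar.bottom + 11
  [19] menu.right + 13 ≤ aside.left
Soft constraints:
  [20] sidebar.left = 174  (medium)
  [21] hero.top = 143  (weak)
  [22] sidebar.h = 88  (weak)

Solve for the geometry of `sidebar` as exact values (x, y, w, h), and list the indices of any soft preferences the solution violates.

sidebar = (x=174, y=64, w=148, h=68)
violated soft preferences: 22

1. sidebar.x = 174  [aside.left = sidebar.left]
2. sidebar.w = 148  [aside.w = sidebar.w]
3. sidebar.y = 64  [sidebar.top = aside.bottom + 6]
4. sidebar.h = 68  [hero.top = sidebar.bottom + 11]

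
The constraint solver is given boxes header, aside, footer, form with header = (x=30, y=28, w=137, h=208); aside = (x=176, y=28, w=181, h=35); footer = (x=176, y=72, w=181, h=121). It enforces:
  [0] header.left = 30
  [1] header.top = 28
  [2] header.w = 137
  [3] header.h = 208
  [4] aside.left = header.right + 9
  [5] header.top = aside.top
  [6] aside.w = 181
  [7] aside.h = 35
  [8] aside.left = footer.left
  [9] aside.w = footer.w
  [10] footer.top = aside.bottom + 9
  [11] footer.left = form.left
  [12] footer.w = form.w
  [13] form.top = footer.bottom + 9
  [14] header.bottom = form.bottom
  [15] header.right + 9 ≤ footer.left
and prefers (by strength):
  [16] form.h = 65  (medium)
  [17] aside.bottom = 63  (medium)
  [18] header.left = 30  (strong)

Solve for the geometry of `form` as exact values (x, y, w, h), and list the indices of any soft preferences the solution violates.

form = (x=176, y=202, w=181, h=34)
violated soft preferences: 16

1. form.x = 176  [footer.left = form.left]
2. form.w = 181  [footer.w = form.w]
3. form.y = 202  [form.top = footer.bottom + 9]
4. form.h = 34  [header.bottom = form.bottom]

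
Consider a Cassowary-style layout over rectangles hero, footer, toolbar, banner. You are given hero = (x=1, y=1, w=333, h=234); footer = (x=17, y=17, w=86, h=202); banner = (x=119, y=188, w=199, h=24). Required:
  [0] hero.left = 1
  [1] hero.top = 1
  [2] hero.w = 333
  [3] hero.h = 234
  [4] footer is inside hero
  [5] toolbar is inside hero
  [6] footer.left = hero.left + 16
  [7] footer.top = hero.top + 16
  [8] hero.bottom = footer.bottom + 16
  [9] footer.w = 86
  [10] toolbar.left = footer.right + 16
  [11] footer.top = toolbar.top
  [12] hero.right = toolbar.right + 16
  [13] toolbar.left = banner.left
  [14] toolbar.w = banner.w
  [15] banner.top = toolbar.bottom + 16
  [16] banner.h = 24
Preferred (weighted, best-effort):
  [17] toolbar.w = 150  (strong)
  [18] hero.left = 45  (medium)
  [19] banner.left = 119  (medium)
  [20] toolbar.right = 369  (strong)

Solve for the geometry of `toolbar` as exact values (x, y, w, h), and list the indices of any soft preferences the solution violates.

toolbar = (x=119, y=17, w=199, h=155)
violated soft preferences: 17, 18, 20

1. toolbar.x = 119  [toolbar.left = footer.right + 16]
2. toolbar.y = 17  [footer.top = toolbar.top]
3. toolbar.w = 199  [hero.right = toolbar.right + 16]
4. toolbar.h = 155  [banner.top = toolbar.bottom + 16]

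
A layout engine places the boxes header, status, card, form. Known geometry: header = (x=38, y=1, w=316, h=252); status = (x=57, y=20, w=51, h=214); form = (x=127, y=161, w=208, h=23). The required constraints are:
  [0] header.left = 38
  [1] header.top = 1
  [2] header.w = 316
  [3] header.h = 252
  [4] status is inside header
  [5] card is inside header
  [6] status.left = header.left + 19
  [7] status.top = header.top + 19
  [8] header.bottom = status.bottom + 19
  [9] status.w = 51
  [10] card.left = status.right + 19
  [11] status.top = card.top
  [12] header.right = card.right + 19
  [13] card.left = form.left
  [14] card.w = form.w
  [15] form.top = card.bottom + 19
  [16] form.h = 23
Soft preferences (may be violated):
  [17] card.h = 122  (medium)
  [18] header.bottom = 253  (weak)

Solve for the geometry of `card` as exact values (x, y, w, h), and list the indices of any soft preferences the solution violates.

1. card.x = 127  [card.left = status.right + 19]
2. card.y = 20  [status.top = card.top]
3. card.w = 208  [header.right = card.right + 19]
4. card.h = 122  [form.top = card.bottom + 19]

card = (x=127, y=20, w=208, h=122)
violated soft preferences: none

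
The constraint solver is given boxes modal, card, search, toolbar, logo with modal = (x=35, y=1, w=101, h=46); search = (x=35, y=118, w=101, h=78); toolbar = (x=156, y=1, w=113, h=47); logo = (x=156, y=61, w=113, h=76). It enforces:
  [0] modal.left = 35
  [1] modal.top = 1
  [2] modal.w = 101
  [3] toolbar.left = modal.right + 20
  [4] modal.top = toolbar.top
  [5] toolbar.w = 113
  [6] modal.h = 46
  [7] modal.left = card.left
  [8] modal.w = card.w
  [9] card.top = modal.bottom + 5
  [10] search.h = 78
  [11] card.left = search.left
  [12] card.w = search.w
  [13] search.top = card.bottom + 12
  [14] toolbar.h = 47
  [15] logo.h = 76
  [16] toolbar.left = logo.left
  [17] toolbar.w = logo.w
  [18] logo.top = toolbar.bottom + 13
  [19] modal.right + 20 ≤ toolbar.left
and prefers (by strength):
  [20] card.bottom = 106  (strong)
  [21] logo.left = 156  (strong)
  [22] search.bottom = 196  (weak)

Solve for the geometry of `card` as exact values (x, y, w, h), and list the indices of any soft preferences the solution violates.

card = (x=35, y=52, w=101, h=54)
violated soft preferences: none

1. card.x = 35  [modal.left = card.left]
2. card.w = 101  [modal.w = card.w]
3. card.y = 52  [card.top = modal.bottom + 5]
4. card.h = 54  [search.top = card.bottom + 12]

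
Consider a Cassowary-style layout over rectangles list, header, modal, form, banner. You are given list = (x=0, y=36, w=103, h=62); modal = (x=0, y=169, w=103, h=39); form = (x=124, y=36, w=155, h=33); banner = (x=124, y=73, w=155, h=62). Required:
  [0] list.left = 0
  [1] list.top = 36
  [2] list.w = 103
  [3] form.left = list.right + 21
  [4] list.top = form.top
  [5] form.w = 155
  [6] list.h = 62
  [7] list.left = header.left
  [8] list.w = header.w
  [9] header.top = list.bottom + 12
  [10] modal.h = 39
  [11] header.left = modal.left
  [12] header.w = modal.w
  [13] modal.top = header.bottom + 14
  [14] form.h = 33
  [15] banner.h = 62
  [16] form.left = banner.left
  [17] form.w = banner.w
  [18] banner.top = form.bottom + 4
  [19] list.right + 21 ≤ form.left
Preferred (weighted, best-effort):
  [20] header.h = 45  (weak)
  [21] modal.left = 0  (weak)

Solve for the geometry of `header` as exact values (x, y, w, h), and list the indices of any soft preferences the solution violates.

1. header.x = 0  [list.left = header.left]
2. header.w = 103  [list.w = header.w]
3. header.y = 110  [header.top = list.bottom + 12]
4. header.h = 45  [modal.top = header.bottom + 14]

header = (x=0, y=110, w=103, h=45)
violated soft preferences: none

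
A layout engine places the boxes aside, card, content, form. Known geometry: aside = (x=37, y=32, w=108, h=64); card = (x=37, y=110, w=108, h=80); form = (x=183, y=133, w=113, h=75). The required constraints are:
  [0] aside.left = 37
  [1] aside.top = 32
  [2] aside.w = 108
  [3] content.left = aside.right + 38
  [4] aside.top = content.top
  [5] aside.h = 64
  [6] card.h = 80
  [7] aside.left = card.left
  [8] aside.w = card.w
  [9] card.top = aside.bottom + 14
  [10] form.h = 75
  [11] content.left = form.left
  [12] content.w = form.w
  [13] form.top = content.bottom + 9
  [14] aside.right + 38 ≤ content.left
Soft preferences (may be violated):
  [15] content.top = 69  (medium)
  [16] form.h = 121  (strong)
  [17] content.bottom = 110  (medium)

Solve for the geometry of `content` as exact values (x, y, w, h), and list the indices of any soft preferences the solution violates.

content = (x=183, y=32, w=113, h=92)
violated soft preferences: 15, 16, 17

1. content.x = 183  [content.left = aside.right + 38]
2. content.y = 32  [aside.top = content.top]
3. content.w = 113  [content.w = form.w]
4. content.h = 92  [form.top = content.bottom + 9]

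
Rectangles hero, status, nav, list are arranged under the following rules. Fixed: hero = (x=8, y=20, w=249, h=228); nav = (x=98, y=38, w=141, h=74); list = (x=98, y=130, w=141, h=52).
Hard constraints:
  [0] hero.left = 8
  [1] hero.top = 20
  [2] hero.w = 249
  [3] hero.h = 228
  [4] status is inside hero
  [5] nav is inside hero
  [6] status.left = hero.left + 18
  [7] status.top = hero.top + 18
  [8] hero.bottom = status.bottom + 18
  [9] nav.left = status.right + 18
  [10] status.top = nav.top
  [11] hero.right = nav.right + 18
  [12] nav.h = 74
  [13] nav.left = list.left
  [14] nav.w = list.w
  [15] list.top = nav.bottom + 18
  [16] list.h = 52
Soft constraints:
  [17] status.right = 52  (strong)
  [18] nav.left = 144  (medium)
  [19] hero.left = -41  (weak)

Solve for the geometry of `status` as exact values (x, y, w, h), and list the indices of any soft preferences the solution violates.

status = (x=26, y=38, w=54, h=192)
violated soft preferences: 17, 18, 19

1. status.x = 26  [status.left = hero.left + 18]
2. status.y = 38  [status.top = hero.top + 18]
3. status.h = 192  [hero.bottom = status.bottom + 18]
4. status.w = 54  [nav.left = status.right + 18]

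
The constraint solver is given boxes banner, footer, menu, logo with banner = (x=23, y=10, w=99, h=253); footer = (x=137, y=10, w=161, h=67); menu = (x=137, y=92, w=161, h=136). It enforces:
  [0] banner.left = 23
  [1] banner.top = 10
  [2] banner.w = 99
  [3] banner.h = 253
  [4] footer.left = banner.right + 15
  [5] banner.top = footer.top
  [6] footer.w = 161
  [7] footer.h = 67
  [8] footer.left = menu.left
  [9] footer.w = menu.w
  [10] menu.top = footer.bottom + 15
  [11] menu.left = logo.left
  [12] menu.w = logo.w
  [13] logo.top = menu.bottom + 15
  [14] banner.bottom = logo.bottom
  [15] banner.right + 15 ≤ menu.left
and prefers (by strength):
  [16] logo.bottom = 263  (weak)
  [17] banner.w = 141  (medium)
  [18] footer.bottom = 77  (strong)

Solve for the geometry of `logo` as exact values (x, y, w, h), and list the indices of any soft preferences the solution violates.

logo = (x=137, y=243, w=161, h=20)
violated soft preferences: 17

1. logo.x = 137  [menu.left = logo.left]
2. logo.w = 161  [menu.w = logo.w]
3. logo.y = 243  [logo.top = menu.bottom + 15]
4. logo.h = 20  [banner.bottom = logo.bottom]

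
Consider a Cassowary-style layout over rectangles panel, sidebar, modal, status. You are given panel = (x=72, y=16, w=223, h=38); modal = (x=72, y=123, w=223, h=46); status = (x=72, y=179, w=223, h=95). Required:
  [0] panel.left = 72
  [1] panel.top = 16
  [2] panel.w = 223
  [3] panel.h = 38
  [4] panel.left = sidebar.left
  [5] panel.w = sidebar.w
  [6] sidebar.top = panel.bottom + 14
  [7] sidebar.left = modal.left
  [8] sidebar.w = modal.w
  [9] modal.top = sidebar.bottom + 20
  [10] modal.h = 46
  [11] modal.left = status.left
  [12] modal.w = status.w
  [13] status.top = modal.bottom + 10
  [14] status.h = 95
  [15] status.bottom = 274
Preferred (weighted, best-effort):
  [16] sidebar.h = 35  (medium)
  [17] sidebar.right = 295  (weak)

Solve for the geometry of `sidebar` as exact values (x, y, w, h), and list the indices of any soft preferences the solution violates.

sidebar = (x=72, y=68, w=223, h=35)
violated soft preferences: none

1. sidebar.x = 72  [panel.left = sidebar.left]
2. sidebar.w = 223  [panel.w = sidebar.w]
3. sidebar.y = 68  [sidebar.top = panel.bottom + 14]
4. sidebar.h = 35  [modal.top = sidebar.bottom + 20]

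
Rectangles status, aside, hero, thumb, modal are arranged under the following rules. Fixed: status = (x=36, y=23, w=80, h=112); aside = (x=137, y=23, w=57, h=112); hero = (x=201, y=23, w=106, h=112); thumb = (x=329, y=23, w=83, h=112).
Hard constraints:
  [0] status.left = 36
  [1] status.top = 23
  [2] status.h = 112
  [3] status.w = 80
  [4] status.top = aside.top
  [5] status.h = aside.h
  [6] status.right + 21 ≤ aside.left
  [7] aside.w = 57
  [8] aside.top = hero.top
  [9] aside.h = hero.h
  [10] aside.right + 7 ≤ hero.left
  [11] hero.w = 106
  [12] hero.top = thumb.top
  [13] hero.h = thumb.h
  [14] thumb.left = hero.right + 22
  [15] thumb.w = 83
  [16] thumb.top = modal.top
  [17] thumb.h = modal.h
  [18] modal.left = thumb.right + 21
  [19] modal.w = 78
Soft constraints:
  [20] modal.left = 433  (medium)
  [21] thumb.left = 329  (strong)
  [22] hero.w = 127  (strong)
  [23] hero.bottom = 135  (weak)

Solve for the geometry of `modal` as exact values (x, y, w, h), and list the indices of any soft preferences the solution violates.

1. modal.y = 23  [thumb.top = modal.top]
2. modal.h = 112  [thumb.h = modal.h]
3. modal.x = 433  [modal.left = thumb.right + 21]
4. modal.w = 78  [modal.w = 78]

modal = (x=433, y=23, w=78, h=112)
violated soft preferences: 22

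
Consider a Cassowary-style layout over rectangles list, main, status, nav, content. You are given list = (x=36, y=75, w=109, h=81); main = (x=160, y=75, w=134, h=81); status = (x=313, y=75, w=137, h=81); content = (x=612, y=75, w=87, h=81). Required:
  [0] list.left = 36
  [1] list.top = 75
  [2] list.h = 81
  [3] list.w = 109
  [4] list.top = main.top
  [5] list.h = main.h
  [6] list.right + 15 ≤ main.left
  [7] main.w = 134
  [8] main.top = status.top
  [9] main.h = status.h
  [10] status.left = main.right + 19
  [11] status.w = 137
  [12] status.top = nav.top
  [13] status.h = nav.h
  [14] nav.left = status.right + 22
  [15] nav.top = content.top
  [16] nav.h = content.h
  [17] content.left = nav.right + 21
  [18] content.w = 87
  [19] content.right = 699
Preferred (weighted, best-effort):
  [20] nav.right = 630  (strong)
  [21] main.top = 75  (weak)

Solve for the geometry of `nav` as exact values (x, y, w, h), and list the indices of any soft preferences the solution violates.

1. nav.y = 75  [status.top = nav.top]
2. nav.h = 81  [status.h = nav.h]
3. nav.x = 472  [nav.left = status.right + 22]
4. nav.w = 119  [content.left = nav.right + 21]

nav = (x=472, y=75, w=119, h=81)
violated soft preferences: 20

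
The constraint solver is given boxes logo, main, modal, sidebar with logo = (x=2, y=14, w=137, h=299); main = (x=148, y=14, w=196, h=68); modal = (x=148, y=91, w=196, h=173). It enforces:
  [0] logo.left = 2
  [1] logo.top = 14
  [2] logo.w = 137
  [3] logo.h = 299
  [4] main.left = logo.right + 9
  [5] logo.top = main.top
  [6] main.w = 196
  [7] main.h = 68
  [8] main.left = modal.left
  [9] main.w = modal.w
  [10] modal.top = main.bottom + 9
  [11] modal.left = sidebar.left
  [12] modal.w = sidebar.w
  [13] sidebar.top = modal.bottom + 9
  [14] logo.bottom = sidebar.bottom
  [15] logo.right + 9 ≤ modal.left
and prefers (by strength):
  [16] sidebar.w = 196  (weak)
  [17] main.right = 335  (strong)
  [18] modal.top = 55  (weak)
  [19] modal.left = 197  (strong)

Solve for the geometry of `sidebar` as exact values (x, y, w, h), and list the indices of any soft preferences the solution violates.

sidebar = (x=148, y=273, w=196, h=40)
violated soft preferences: 17, 18, 19

1. sidebar.x = 148  [modal.left = sidebar.left]
2. sidebar.w = 196  [modal.w = sidebar.w]
3. sidebar.y = 273  [sidebar.top = modal.bottom + 9]
4. sidebar.h = 40  [logo.bottom = sidebar.bottom]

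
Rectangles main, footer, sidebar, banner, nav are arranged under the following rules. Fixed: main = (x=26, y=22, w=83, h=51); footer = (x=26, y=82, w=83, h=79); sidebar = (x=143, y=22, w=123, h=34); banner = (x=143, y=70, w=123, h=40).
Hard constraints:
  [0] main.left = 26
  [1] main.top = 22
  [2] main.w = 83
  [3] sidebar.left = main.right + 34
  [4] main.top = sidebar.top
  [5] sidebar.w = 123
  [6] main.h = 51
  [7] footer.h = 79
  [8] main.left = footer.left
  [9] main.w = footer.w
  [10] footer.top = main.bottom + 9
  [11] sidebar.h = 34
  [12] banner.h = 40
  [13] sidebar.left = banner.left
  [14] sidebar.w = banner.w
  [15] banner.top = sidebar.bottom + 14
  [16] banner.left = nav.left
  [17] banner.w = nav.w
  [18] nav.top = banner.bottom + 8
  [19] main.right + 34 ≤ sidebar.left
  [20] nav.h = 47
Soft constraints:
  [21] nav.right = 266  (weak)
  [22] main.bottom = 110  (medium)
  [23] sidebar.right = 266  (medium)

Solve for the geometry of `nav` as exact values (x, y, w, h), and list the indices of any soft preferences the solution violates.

nav = (x=143, y=118, w=123, h=47)
violated soft preferences: 22

1. nav.x = 143  [banner.left = nav.left]
2. nav.w = 123  [banner.w = nav.w]
3. nav.y = 118  [nav.top = banner.bottom + 8]
4. nav.h = 47  [nav.h = 47]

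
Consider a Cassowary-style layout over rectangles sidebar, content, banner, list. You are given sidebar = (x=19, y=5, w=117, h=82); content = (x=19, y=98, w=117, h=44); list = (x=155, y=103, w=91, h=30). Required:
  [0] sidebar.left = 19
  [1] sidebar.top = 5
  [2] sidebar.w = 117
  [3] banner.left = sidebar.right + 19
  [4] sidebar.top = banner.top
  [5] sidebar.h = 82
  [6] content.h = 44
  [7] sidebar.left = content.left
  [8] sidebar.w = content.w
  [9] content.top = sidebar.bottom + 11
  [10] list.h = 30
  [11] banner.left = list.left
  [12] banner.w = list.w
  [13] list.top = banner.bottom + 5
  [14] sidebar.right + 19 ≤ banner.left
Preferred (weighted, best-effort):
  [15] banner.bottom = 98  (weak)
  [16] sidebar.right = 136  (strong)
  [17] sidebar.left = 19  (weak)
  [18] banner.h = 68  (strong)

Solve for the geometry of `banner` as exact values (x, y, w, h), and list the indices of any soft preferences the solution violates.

1. banner.x = 155  [banner.left = sidebar.right + 19]
2. banner.y = 5  [sidebar.top = banner.top]
3. banner.w = 91  [banner.w = list.w]
4. banner.h = 93  [list.top = banner.bottom + 5]

banner = (x=155, y=5, w=91, h=93)
violated soft preferences: 18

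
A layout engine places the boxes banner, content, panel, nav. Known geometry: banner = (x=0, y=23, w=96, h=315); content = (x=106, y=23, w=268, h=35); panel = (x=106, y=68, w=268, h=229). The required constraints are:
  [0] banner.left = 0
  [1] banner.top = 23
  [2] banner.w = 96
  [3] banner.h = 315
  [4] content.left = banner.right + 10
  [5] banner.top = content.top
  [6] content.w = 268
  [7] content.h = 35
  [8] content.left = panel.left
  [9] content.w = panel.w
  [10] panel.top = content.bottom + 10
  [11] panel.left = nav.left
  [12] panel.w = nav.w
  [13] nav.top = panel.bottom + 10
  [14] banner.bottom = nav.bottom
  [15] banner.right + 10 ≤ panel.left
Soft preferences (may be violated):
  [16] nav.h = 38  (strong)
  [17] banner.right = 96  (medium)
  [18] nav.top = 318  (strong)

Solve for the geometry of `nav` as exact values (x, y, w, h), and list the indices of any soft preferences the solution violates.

1. nav.x = 106  [panel.left = nav.left]
2. nav.w = 268  [panel.w = nav.w]
3. nav.y = 307  [nav.top = panel.bottom + 10]
4. nav.h = 31  [banner.bottom = nav.bottom]

nav = (x=106, y=307, w=268, h=31)
violated soft preferences: 16, 18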